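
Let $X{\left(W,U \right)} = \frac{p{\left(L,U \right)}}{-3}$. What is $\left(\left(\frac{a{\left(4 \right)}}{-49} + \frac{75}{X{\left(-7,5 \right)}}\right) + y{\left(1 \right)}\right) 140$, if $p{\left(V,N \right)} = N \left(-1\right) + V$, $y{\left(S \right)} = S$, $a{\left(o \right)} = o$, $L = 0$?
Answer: $\frac{45000}{7} \approx 6428.6$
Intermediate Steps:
$p{\left(V,N \right)} = V - N$ ($p{\left(V,N \right)} = - N + V = V - N$)
$X{\left(W,U \right)} = \frac{U}{3}$ ($X{\left(W,U \right)} = \frac{0 - U}{-3} = - U \left(- \frac{1}{3}\right) = \frac{U}{3}$)
$\left(\left(\frac{a{\left(4 \right)}}{-49} + \frac{75}{X{\left(-7,5 \right)}}\right) + y{\left(1 \right)}\right) 140 = \left(\left(\frac{4}{-49} + \frac{75}{\frac{1}{3} \cdot 5}\right) + 1\right) 140 = \left(\left(4 \left(- \frac{1}{49}\right) + \frac{75}{\frac{5}{3}}\right) + 1\right) 140 = \left(\left(- \frac{4}{49} + 75 \cdot \frac{3}{5}\right) + 1\right) 140 = \left(\left(- \frac{4}{49} + 45\right) + 1\right) 140 = \left(\frac{2201}{49} + 1\right) 140 = \frac{2250}{49} \cdot 140 = \frac{45000}{7}$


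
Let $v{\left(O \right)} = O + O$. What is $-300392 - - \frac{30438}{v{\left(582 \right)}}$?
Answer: $- \frac{58270975}{194} \approx -3.0037 \cdot 10^{5}$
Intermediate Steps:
$v{\left(O \right)} = 2 O$
$-300392 - - \frac{30438}{v{\left(582 \right)}} = -300392 - - \frac{30438}{2 \cdot 582} = -300392 - - \frac{30438}{1164} = -300392 - \left(-30438\right) \frac{1}{1164} = -300392 - - \frac{5073}{194} = -300392 + \frac{5073}{194} = - \frac{58270975}{194}$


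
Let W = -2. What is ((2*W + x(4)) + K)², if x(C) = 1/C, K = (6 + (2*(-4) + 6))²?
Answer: 2401/16 ≈ 150.06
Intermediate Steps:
K = 16 (K = (6 + (-8 + 6))² = (6 - 2)² = 4² = 16)
((2*W + x(4)) + K)² = ((2*(-2) + 1/4) + 16)² = ((-4 + ¼) + 16)² = (-15/4 + 16)² = (49/4)² = 2401/16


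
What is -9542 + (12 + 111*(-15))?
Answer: -11195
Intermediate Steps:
-9542 + (12 + 111*(-15)) = -9542 + (12 - 1665) = -9542 - 1653 = -11195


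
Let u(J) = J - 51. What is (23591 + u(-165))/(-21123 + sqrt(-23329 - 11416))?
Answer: -493750125/446215874 - 23375*I*sqrt(34745)/446215874 ≈ -1.1065 - 0.0097646*I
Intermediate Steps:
u(J) = -51 + J
(23591 + u(-165))/(-21123 + sqrt(-23329 - 11416)) = (23591 + (-51 - 165))/(-21123 + sqrt(-23329 - 11416)) = (23591 - 216)/(-21123 + sqrt(-34745)) = 23375/(-21123 + I*sqrt(34745))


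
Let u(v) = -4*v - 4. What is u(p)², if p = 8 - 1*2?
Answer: 784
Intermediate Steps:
p = 6 (p = 8 - 2 = 6)
u(v) = -4 - 4*v
u(p)² = (-4 - 4*6)² = (-4 - 24)² = (-28)² = 784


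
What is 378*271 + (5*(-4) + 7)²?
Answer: 102607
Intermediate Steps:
378*271 + (5*(-4) + 7)² = 102438 + (-20 + 7)² = 102438 + (-13)² = 102438 + 169 = 102607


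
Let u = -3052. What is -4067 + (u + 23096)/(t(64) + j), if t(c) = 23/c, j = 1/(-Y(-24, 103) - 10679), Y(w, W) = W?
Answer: 6411511669/123961 ≈ 51722.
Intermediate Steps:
j = -1/10782 (j = 1/(-1*103 - 10679) = 1/(-103 - 10679) = 1/(-10782) = -1/10782 ≈ -9.2747e-5)
-4067 + (u + 23096)/(t(64) + j) = -4067 + (-3052 + 23096)/(23/64 - 1/10782) = -4067 + 20044/(23*(1/64) - 1/10782) = -4067 + 20044/(23/64 - 1/10782) = -4067 + 20044/(123961/345024) = -4067 + 20044*(345024/123961) = -4067 + 6915661056/123961 = 6411511669/123961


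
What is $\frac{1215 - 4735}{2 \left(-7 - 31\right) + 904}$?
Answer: $- \frac{880}{207} \approx -4.2512$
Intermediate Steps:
$\frac{1215 - 4735}{2 \left(-7 - 31\right) + 904} = - \frac{3520}{2 \left(-38\right) + 904} = - \frac{3520}{-76 + 904} = - \frac{3520}{828} = \left(-3520\right) \frac{1}{828} = - \frac{880}{207}$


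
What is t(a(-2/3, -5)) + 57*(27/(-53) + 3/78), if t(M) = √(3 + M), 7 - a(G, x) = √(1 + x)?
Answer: -36993/1378 + √(10 - 2*I) ≈ -23.668 - 0.31467*I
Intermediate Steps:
a(G, x) = 7 - √(1 + x)
t(a(-2/3, -5)) + 57*(27/(-53) + 3/78) = √(3 + (7 - √(1 - 5))) + 57*(27/(-53) + 3/78) = √(3 + (7 - √(-4))) + 57*(27*(-1/53) + 3*(1/78)) = √(3 + (7 - 2*I)) + 57*(-27/53 + 1/26) = √(3 + (7 - 2*I)) + 57*(-649/1378) = √(10 - 2*I) - 36993/1378 = -36993/1378 + √(10 - 2*I)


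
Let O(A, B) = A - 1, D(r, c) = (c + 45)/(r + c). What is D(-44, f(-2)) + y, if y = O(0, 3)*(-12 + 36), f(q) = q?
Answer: -1147/46 ≈ -24.935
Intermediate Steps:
D(r, c) = (45 + c)/(c + r)
O(A, B) = -1 + A
y = -24 (y = (-1 + 0)*(-12 + 36) = -1*24 = -24)
D(-44, f(-2)) + y = (45 - 2)/(-2 - 44) - 24 = 43/(-46) - 24 = -1/46*43 - 24 = -43/46 - 24 = -1147/46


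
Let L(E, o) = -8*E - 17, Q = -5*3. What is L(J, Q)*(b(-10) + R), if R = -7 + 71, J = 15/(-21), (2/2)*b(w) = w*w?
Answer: -12956/7 ≈ -1850.9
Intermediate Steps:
Q = -15
b(w) = w² (b(w) = w*w = w²)
J = -5/7 (J = 15*(-1/21) = -5/7 ≈ -0.71429)
R = 64
L(E, o) = -17 - 8*E
L(J, Q)*(b(-10) + R) = (-17 - 8*(-5/7))*((-10)² + 64) = (-17 + 40/7)*(100 + 64) = -79/7*164 = -12956/7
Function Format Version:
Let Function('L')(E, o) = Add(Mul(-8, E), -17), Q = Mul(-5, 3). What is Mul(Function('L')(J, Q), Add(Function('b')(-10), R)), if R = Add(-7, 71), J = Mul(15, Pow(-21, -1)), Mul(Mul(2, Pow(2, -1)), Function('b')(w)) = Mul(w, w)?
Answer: Rational(-12956, 7) ≈ -1850.9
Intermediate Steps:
Q = -15
Function('b')(w) = Pow(w, 2) (Function('b')(w) = Mul(w, w) = Pow(w, 2))
J = Rational(-5, 7) (J = Mul(15, Rational(-1, 21)) = Rational(-5, 7) ≈ -0.71429)
R = 64
Function('L')(E, o) = Add(-17, Mul(-8, E))
Mul(Function('L')(J, Q), Add(Function('b')(-10), R)) = Mul(Add(-17, Mul(-8, Rational(-5, 7))), Add(Pow(-10, 2), 64)) = Mul(Add(-17, Rational(40, 7)), Add(100, 64)) = Mul(Rational(-79, 7), 164) = Rational(-12956, 7)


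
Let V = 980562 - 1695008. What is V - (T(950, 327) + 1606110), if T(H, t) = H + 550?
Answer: -2322056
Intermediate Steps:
T(H, t) = 550 + H
V = -714446
V - (T(950, 327) + 1606110) = -714446 - ((550 + 950) + 1606110) = -714446 - (1500 + 1606110) = -714446 - 1*1607610 = -714446 - 1607610 = -2322056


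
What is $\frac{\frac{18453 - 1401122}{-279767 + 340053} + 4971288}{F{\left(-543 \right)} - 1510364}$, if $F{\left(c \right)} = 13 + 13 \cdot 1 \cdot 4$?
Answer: $- \frac{299697685699}{91049885514} \approx -3.2916$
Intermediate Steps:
$F{\left(c \right)} = 65$ ($F{\left(c \right)} = 13 + 13 \cdot 4 = 13 + 52 = 65$)
$\frac{\frac{18453 - 1401122}{-279767 + 340053} + 4971288}{F{\left(-543 \right)} - 1510364} = \frac{\frac{18453 - 1401122}{-279767 + 340053} + 4971288}{65 - 1510364} = \frac{- \frac{1382669}{60286} + 4971288}{-1510299} = \left(\left(-1382669\right) \frac{1}{60286} + 4971288\right) \left(- \frac{1}{1510299}\right) = \left(- \frac{1382669}{60286} + 4971288\right) \left(- \frac{1}{1510299}\right) = \frac{299697685699}{60286} \left(- \frac{1}{1510299}\right) = - \frac{299697685699}{91049885514}$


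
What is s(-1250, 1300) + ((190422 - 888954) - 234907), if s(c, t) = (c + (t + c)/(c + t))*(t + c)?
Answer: -995889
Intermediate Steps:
s(c, t) = (1 + c)*(c + t) (s(c, t) = (c + (c + t)/(c + t))*(c + t) = (c + 1)*(c + t) = (1 + c)*(c + t))
s(-1250, 1300) + ((190422 - 888954) - 234907) = (-1250 + 1300 + (-1250)² - 1250*1300) + ((190422 - 888954) - 234907) = (-1250 + 1300 + 1562500 - 1625000) + (-698532 - 234907) = -62450 - 933439 = -995889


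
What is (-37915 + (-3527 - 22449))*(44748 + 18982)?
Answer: -4071773430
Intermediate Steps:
(-37915 + (-3527 - 22449))*(44748 + 18982) = (-37915 - 25976)*63730 = -63891*63730 = -4071773430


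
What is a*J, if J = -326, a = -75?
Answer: 24450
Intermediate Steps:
a*J = -75*(-326) = 24450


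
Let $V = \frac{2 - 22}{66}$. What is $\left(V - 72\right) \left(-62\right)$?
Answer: $\frac{147932}{33} \approx 4482.8$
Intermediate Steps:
$V = - \frac{10}{33}$ ($V = \left(-20\right) \frac{1}{66} = - \frac{10}{33} \approx -0.30303$)
$\left(V - 72\right) \left(-62\right) = \left(- \frac{10}{33} - 72\right) \left(-62\right) = \left(- \frac{2386}{33}\right) \left(-62\right) = \frac{147932}{33}$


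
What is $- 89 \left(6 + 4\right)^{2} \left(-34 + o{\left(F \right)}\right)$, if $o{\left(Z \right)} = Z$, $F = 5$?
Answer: $258100$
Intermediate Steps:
$- 89 \left(6 + 4\right)^{2} \left(-34 + o{\left(F \right)}\right) = - 89 \left(6 + 4\right)^{2} \left(-34 + 5\right) = - 89 \cdot 10^{2} \left(-29\right) = \left(-89\right) 100 \left(-29\right) = \left(-8900\right) \left(-29\right) = 258100$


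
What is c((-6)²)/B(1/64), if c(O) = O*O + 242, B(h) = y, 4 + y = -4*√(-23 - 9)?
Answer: -769/66 + 1538*I*√2/33 ≈ -11.652 + 65.911*I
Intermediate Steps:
y = -4 - 16*I*√2 (y = -4 - 4*√(-23 - 9) = -4 - 16*I*√2 ≈ -4.0 - 22.627*I)
B(h) = -4 - 16*I*√2
c(O) = 242 + O² (c(O) = O² + 242 = 242 + O²)
c((-6)²)/B(1/64) = (242 + ((-6)²)²)/(-4 - 16*I*√2) = (242 + 36²)/(-4 - 16*I*√2) = (242 + 1296)/(-4 - 16*I*√2) = 1538/(-4 - 16*I*√2)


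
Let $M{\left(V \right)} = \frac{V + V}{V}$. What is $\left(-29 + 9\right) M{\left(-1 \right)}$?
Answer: $-40$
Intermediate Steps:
$M{\left(V \right)} = 2$ ($M{\left(V \right)} = \frac{2 V}{V} = 2$)
$\left(-29 + 9\right) M{\left(-1 \right)} = \left(-29 + 9\right) 2 = \left(-20\right) 2 = -40$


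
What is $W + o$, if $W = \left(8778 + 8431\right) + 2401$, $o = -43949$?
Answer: $-24339$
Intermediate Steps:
$W = 19610$ ($W = 17209 + 2401 = 19610$)
$W + o = 19610 - 43949 = -24339$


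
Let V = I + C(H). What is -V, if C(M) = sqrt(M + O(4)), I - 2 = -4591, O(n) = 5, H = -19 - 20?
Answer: 4589 - I*sqrt(34) ≈ 4589.0 - 5.831*I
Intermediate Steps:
H = -39
I = -4589 (I = 2 - 4591 = -4589)
C(M) = sqrt(5 + M) (C(M) = sqrt(M + 5) = sqrt(5 + M))
V = -4589 + I*sqrt(34) (V = -4589 + sqrt(5 - 39) = -4589 + sqrt(-34) = -4589 + I*sqrt(34) ≈ -4589.0 + 5.831*I)
-V = -(-4589 + I*sqrt(34)) = 4589 - I*sqrt(34)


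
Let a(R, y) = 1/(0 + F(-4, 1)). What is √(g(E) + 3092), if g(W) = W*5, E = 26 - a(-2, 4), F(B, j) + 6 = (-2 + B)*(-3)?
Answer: √115977/6 ≈ 56.759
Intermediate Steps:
F(B, j) = -3*B (F(B, j) = -6 + (-2 + B)*(-3) = -6 + (6 - 3*B) = -3*B)
a(R, y) = 1/12 (a(R, y) = 1/(0 - 3*(-4)) = 1/(0 + 12) = 1/12)
E = 311/12 (E = 26 - 1*1/12 = 26 - 1/12 = 311/12 ≈ 25.917)
g(W) = 5*W
√(g(E) + 3092) = √(5*(311/12) + 3092) = √(1555/12 + 3092) = √(38659/12) = √115977/6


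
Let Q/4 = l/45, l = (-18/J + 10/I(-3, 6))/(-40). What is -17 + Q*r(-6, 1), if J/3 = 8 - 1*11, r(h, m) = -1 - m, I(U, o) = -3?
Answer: -11479/675 ≈ -17.006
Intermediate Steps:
J = -9 (J = 3*(8 - 1*11) = 3*(8 - 11) = 3*(-3) = -9)
l = 1/30 (l = (-18/(-9) + 10/(-3))/(-40) = (-18*(-1/9) + 10*(-1/3))*(-1/40) = (2 - 10/3)*(-1/40) = -4/3*(-1/40) = 1/30 ≈ 0.033333)
Q = 2/675 (Q = 4*((1/30)/45) = 4*((1/30)*(1/45)) = 4*(1/1350) = 2/675 ≈ 0.0029630)
-17 + Q*r(-6, 1) = -17 + 2*(-1 - 1*1)/675 = -17 + 2*(-1 - 1)/675 = -17 + (2/675)*(-2) = -17 - 4/675 = -11479/675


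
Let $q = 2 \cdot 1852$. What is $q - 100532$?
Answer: $-96828$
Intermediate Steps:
$q = 3704$
$q - 100532 = 3704 - 100532 = -96828$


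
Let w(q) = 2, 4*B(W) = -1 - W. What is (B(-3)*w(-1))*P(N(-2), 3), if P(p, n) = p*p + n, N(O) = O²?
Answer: 19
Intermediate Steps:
P(p, n) = n + p² (P(p, n) = p² + n = n + p²)
B(W) = -¼ - W/4 (B(W) = (-1 - W)/4 = -¼ - W/4)
(B(-3)*w(-1))*P(N(-2), 3) = ((-¼ - ¼*(-3))*2)*(3 + ((-2)²)²) = ((-¼ + ¾)*2)*(3 + 4²) = ((½)*2)*(3 + 16) = 1*19 = 19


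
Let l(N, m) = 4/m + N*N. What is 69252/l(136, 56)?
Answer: 323176/86315 ≈ 3.7441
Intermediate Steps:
l(N, m) = N² + 4/m (l(N, m) = 4/m + N² = N² + 4/m)
69252/l(136, 56) = 69252/(136² + 4/56) = 69252/(18496 + 4*(1/56)) = 69252/(18496 + 1/14) = 69252/(258945/14) = 69252*(14/258945) = 323176/86315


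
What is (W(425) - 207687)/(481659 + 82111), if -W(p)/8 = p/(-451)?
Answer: -93663437/254260270 ≈ -0.36838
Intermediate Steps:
W(p) = 8*p/451 (W(p) = -8*p/(-451) = -8*p*(-1)/451 = -(-8)*p/451 = 8*p/451)
(W(425) - 207687)/(481659 + 82111) = ((8/451)*425 - 207687)/(481659 + 82111) = (3400/451 - 207687)/563770 = -93663437/451*1/563770 = -93663437/254260270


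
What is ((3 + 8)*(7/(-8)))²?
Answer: 5929/64 ≈ 92.641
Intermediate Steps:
((3 + 8)*(7/(-8)))² = (11*(7*(-⅛)))² = (11*(-7/8))² = (-77/8)² = 5929/64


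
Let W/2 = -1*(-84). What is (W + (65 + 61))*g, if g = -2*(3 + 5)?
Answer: -4704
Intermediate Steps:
W = 168 (W = 2*(-1*(-84)) = 2*84 = 168)
g = -16 (g = -2*8 = -16)
(W + (65 + 61))*g = (168 + (65 + 61))*(-16) = (168 + 126)*(-16) = 294*(-16) = -4704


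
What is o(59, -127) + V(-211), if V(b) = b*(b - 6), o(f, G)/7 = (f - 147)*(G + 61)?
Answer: 86443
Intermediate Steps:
o(f, G) = 7*(-147 + f)*(61 + G) (o(f, G) = 7*((f - 147)*(G + 61)) = 7*((-147 + f)*(61 + G)) = 7*(-147 + f)*(61 + G))
V(b) = b*(-6 + b)
o(59, -127) + V(-211) = (-62769 - 1029*(-127) + 427*59 + 7*(-127)*59) - 211*(-6 - 211) = (-62769 + 130683 + 25193 - 52451) - 211*(-217) = 40656 + 45787 = 86443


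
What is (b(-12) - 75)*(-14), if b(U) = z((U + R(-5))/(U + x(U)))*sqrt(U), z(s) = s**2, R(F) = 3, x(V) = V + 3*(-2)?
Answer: 1050 - 63*I*sqrt(3)/25 ≈ 1050.0 - 4.3648*I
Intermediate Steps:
x(V) = -6 + V (x(V) = V - 6 = -6 + V)
b(U) = sqrt(U)*(3 + U)**2/(-6 + 2*U)**2 (b(U) = ((U + 3)/(U + (-6 + U)))**2*sqrt(U) = ((3 + U)/(-6 + 2*U))**2*sqrt(U) = ((3 + U)**2/(-6 + 2*U)**2)*sqrt(U) = sqrt(U)*(3 + U)**2/(-6 + 2*U)**2)
(b(-12) - 75)*(-14) = (sqrt(-12)*(3 - 12)**2/(4*(-3 - 12)**2) - 75)*(-14) = ((1/4)*(2*I*sqrt(3))*(-9)**2/(-15)**2 - 75)*(-14) = ((1/4)*(2*I*sqrt(3))*(1/225)*81 - 75)*(-14) = (9*I*sqrt(3)/50 - 75)*(-14) = (-75 + 9*I*sqrt(3)/50)*(-14) = 1050 - 63*I*sqrt(3)/25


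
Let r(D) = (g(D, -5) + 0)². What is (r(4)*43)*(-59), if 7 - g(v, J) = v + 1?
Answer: -10148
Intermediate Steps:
g(v, J) = 6 - v (g(v, J) = 7 - (v + 1) = 7 - (1 + v) = 7 + (-1 - v) = 6 - v)
r(D) = (6 - D)² (r(D) = ((6 - D) + 0)² = (6 - D)²)
(r(4)*43)*(-59) = ((-6 + 4)²*43)*(-59) = ((-2)²*43)*(-59) = (4*43)*(-59) = 172*(-59) = -10148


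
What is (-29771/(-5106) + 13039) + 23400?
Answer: 186087305/5106 ≈ 36445.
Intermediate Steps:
(-29771/(-5106) + 13039) + 23400 = (-29771*(-1/5106) + 13039) + 23400 = (29771/5106 + 13039) + 23400 = 66606905/5106 + 23400 = 186087305/5106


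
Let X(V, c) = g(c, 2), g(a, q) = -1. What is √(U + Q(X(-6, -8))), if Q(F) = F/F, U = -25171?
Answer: I*√25170 ≈ 158.65*I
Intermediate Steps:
X(V, c) = -1
Q(F) = 1
√(U + Q(X(-6, -8))) = √(-25171 + 1) = √(-25170) = I*√25170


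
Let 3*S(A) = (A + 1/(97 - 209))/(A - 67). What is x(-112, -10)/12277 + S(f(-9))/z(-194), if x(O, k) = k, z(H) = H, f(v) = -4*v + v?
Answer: 11039771/32010558720 ≈ 0.00034488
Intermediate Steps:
f(v) = -3*v
S(A) = (-1/112 + A)/(3*(-67 + A)) (S(A) = ((A + 1/(97 - 209))/(A - 67))/3 = ((A + 1/(-112))/(-67 + A))/3 = ((A - 1/112)/(-67 + A))/3 = ((-1/112 + A)/(-67 + A))/3 = (-1/112 + A)/(3*(-67 + A)))
x(-112, -10)/12277 + S(f(-9))/z(-194) = -10/12277 + ((-1 + 112*(-3*(-9)))/(336*(-67 - 3*(-9))))/(-194) = -10*1/12277 + ((-1 + 112*27)/(336*(-67 + 27)))*(-1/194) = -10/12277 + ((1/336)*(-1 + 3024)/(-40))*(-1/194) = -10/12277 + ((1/336)*(-1/40)*3023)*(-1/194) = -10/12277 - 3023/13440*(-1/194) = -10/12277 + 3023/2607360 = 11039771/32010558720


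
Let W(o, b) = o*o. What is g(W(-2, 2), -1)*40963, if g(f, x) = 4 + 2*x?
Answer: 81926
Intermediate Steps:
W(o, b) = o²
g(W(-2, 2), -1)*40963 = (4 + 2*(-1))*40963 = (4 - 2)*40963 = 2*40963 = 81926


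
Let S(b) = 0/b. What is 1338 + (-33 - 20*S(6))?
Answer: 1305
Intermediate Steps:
S(b) = 0
1338 + (-33 - 20*S(6)) = 1338 + (-33 - 20*0) = 1338 + (-33 + 0) = 1338 - 33 = 1305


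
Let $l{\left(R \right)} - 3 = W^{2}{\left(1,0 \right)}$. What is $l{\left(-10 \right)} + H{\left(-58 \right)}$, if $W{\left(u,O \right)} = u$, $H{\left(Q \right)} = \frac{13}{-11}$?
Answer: $\frac{31}{11} \approx 2.8182$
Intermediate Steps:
$H{\left(Q \right)} = - \frac{13}{11}$ ($H{\left(Q \right)} = 13 \left(- \frac{1}{11}\right) = - \frac{13}{11}$)
$l{\left(R \right)} = 4$ ($l{\left(R \right)} = 3 + 1^{2} = 3 + 1 = 4$)
$l{\left(-10 \right)} + H{\left(-58 \right)} = 4 - \frac{13}{11} = \frac{31}{11}$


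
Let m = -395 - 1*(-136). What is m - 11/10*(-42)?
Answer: -1064/5 ≈ -212.80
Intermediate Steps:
m = -259 (m = -395 + 136 = -259)
m - 11/10*(-42) = -259 - 11/10*(-42) = -259 + 231/5 = -1064/5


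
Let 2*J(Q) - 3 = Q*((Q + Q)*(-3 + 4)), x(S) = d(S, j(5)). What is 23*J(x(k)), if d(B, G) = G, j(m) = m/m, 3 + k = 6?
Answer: 115/2 ≈ 57.500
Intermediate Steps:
k = 3 (k = -3 + 6 = 3)
j(m) = 1
x(S) = 1
J(Q) = 3/2 + Q**2 (J(Q) = 3/2 + (Q*((Q + Q)*(-3 + 4)))/2 = 3/2 + (Q*((2*Q)*1))/2 = 3/2 + (Q*(2*Q))/2 = 3/2 + (2*Q**2)/2 = 3/2 + Q**2)
23*J(x(k)) = 23*(3/2 + 1**2) = 23*(3/2 + 1) = 23*(5/2) = 115/2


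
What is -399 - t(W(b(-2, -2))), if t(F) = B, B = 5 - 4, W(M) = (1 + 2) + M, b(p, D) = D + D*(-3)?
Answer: -400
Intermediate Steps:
b(p, D) = -2*D (b(p, D) = D - 3*D = -2*D)
W(M) = 3 + M
B = 1
t(F) = 1
-399 - t(W(b(-2, -2))) = -399 - 1*1 = -399 - 1 = -400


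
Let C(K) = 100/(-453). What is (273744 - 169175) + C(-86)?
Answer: 47369657/453 ≈ 1.0457e+5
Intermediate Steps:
C(K) = -100/453 (C(K) = 100*(-1/453) = -100/453)
(273744 - 169175) + C(-86) = (273744 - 169175) - 100/453 = 104569 - 100/453 = 47369657/453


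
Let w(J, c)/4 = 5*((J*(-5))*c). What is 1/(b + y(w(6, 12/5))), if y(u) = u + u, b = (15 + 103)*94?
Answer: 1/8212 ≈ 0.00012177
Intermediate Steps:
w(J, c) = -100*J*c (w(J, c) = 4*(5*((J*(-5))*c)) = 4*(5*((-5*J)*c)) = 4*(5*(-5*J*c)) = 4*(-25*J*c) = -100*J*c)
b = 11092 (b = 118*94 = 11092)
y(u) = 2*u
1/(b + y(w(6, 12/5))) = 1/(11092 + 2*(-100*6*12/5)) = 1/(11092 + 2*(-1440)) = 1/(11092 - 2880) = 1/8212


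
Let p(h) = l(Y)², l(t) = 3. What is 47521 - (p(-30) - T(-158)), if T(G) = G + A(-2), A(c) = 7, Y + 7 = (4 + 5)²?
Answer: 47361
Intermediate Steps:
Y = 74 (Y = -7 + (4 + 5)² = -7 + 9² = -7 + 81 = 74)
T(G) = 7 + G (T(G) = G + 7 = 7 + G)
p(h) = 9 (p(h) = 3² = 9)
47521 - (p(-30) - T(-158)) = 47521 - (9 - (7 - 158)) = 47521 - (9 - 1*(-151)) = 47521 - (9 + 151) = 47521 - 1*160 = 47521 - 160 = 47361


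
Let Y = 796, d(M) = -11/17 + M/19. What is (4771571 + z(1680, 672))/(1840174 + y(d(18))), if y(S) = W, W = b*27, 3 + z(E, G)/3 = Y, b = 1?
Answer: 4773950/1840201 ≈ 2.5943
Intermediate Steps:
d(M) = -11/17 + M/19 (d(M) = -11*1/17 + M*(1/19) = -11/17 + M/19)
z(E, G) = 2379 (z(E, G) = -9 + 3*796 = -9 + 2388 = 2379)
W = 27 (W = 1*27 = 27)
y(S) = 27
(4771571 + z(1680, 672))/(1840174 + y(d(18))) = (4771571 + 2379)/(1840174 + 27) = 4773950/1840201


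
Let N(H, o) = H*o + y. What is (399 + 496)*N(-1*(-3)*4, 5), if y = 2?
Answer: 55490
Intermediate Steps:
N(H, o) = 2 + H*o (N(H, o) = H*o + 2 = 2 + H*o)
(399 + 496)*N(-1*(-3)*4, 5) = (399 + 496)*(2 + (-1*(-3)*4)*5) = 895*(2 + (3*4)*5) = 895*(2 + 12*5) = 895*(2 + 60) = 895*62 = 55490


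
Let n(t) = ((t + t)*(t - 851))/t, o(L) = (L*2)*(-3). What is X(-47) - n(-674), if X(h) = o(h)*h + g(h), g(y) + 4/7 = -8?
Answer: -71488/7 ≈ -10213.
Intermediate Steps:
g(y) = -60/7 (g(y) = -4/7 - 8 = -60/7)
o(L) = -6*L (o(L) = (2*L)*(-3) = -6*L)
X(h) = -60/7 - 6*h² (X(h) = (-6*h)*h - 60/7 = -6*h² - 60/7 = -60/7 - 6*h²)
n(t) = -1702 + 2*t (n(t) = ((2*t)*(-851 + t))/t = (2*t*(-851 + t))/t = -1702 + 2*t)
X(-47) - n(-674) = (-60/7 - 6*(-47)²) - (-1702 + 2*(-674)) = (-60/7 - 6*2209) - (-1702 - 1348) = (-60/7 - 13254) - 1*(-3050) = -92838/7 + 3050 = -71488/7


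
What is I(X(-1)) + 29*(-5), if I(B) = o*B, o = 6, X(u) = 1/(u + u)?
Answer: -148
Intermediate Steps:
X(u) = 1/(2*u)
I(B) = 6*B
I(X(-1)) + 29*(-5) = 6*((½)/(-1)) + 29*(-5) = 6*((½)*(-1)) - 145 = 6*(-½) - 145 = -3 - 145 = -148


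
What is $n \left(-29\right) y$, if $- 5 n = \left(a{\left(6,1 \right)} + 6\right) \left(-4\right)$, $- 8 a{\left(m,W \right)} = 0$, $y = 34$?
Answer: $- \frac{23664}{5} \approx -4732.8$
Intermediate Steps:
$a{\left(m,W \right)} = 0$ ($a{\left(m,W \right)} = \left(- \frac{1}{8}\right) 0 = 0$)
$n = \frac{24}{5}$ ($n = - \frac{\left(0 + 6\right) \left(-4\right)}{5} = - \frac{6 \left(-4\right)}{5} = \left(- \frac{1}{5}\right) \left(-24\right) = \frac{24}{5} \approx 4.8$)
$n \left(-29\right) y = \frac{24}{5} \left(-29\right) 34 = \left(- \frac{696}{5}\right) 34 = - \frac{23664}{5}$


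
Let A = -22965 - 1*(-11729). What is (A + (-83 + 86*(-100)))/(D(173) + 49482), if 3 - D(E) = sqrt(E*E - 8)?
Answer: -985691715/2448735304 - 19919*sqrt(29921)/2448735304 ≈ -0.40394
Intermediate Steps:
A = -11236 (A = -22965 + 11729 = -11236)
D(E) = 3 - sqrt(-8 + E**2) (D(E) = 3 - sqrt(E*E - 8) = 3 - sqrt(E**2 - 8) = 3 - sqrt(-8 + E**2))
(A + (-83 + 86*(-100)))/(D(173) + 49482) = (-11236 + (-83 + 86*(-100)))/((3 - sqrt(-8 + 173**2)) + 49482) = (-11236 + (-83 - 8600))/((3 - sqrt(-8 + 29929)) + 49482) = (-11236 - 8683)/((3 - sqrt(29921)) + 49482) = -19919/(49485 - sqrt(29921))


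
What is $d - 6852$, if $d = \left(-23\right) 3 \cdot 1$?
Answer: $-6921$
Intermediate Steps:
$d = -69$ ($d = \left(-69\right) 1 = -69$)
$d - 6852 = -69 - 6852 = -6921$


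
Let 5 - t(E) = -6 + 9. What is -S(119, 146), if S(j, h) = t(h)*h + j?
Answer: -411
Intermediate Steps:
t(E) = 2 (t(E) = 5 - (-6 + 9) = 5 - 1*3 = 5 - 3 = 2)
S(j, h) = j + 2*h (S(j, h) = 2*h + j = j + 2*h)
-S(119, 146) = -(119 + 2*146) = -(119 + 292) = -1*411 = -411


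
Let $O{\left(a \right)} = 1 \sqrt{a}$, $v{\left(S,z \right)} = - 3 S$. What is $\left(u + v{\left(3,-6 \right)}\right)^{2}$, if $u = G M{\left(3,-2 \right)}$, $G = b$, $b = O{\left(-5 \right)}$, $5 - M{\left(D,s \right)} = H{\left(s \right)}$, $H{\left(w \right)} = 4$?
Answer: $\left(9 - i \sqrt{5}\right)^{2} \approx 76.0 - 40.249 i$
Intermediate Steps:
$M{\left(D,s \right)} = 1$ ($M{\left(D,s \right)} = 5 - 4 = 1$)
$O{\left(a \right)} = \sqrt{a}$
$b = i \sqrt{5}$ ($b = \sqrt{-5} = i \sqrt{5} \approx 2.2361 i$)
$G = i \sqrt{5} \approx 2.2361 i$
$u = i \sqrt{5}$ ($u = i \sqrt{5} \cdot 1 = i \sqrt{5} \approx 2.2361 i$)
$\left(u + v{\left(3,-6 \right)}\right)^{2} = \left(i \sqrt{5} - 9\right)^{2} = \left(-9 + i \sqrt{5}\right)^{2}$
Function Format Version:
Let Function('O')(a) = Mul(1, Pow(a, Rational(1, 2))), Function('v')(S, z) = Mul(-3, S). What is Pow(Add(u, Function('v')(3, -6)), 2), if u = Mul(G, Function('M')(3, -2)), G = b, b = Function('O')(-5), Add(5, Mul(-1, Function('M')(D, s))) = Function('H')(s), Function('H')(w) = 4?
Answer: Pow(Add(9, Mul(-1, I, Pow(5, Rational(1, 2)))), 2) ≈ Add(76.000, Mul(-40.249, I))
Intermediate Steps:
Function('M')(D, s) = 1 (Function('M')(D, s) = Add(5, Mul(-1, 4)) = Add(5, -4) = 1)
Function('O')(a) = Pow(a, Rational(1, 2))
b = Mul(I, Pow(5, Rational(1, 2))) (b = Pow(-5, Rational(1, 2)) = Mul(I, Pow(5, Rational(1, 2))) ≈ Mul(2.2361, I))
G = Mul(I, Pow(5, Rational(1, 2))) ≈ Mul(2.2361, I)
u = Mul(I, Pow(5, Rational(1, 2))) (u = Mul(Mul(I, Pow(5, Rational(1, 2))), 1) = Mul(I, Pow(5, Rational(1, 2))) ≈ Mul(2.2361, I))
Pow(Add(u, Function('v')(3, -6)), 2) = Pow(Add(Mul(I, Pow(5, Rational(1, 2))), Mul(-3, 3)), 2) = Pow(Add(Mul(I, Pow(5, Rational(1, 2))), -9), 2) = Pow(Add(-9, Mul(I, Pow(5, Rational(1, 2)))), 2)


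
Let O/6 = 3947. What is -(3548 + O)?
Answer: -27230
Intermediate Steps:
O = 23682 (O = 6*3947 = 23682)
-(3548 + O) = -(3548 + 23682) = -1*27230 = -27230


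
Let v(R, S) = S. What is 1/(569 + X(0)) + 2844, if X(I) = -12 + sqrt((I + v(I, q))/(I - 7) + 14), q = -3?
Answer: 6176153747/2171642 - sqrt(707)/2171642 ≈ 2844.0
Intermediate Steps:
X(I) = -12 + sqrt(14 + (-3 + I)/(-7 + I)) (X(I) = -12 + sqrt((I - 3)/(I - 7) + 14) = -12 + sqrt((-3 + I)/(-7 + I) + 14) = -12 + sqrt(14 + (-3 + I)/(-7 + I)))
1/(569 + X(0)) + 2844 = 1/(569 + (-12 + sqrt((-101 + 15*0)/(-7 + 0)))) + 2844 = 1/(569 + (-12 + sqrt((-101 + 0)/(-7)))) + 2844 = 1/(569 + (-12 + sqrt(-1/7*(-101)))) + 2844 = 1/(569 + (-12 + sqrt(101/7))) + 2844 = 1/(569 + (-12 + sqrt(707)/7)) + 2844 = 1/(557 + sqrt(707)/7) + 2844 = 2844 + 1/(557 + sqrt(707)/7)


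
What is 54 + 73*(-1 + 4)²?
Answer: 711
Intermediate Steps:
54 + 73*(-1 + 4)² = 54 + 73*3² = 54 + 73*9 = 54 + 657 = 711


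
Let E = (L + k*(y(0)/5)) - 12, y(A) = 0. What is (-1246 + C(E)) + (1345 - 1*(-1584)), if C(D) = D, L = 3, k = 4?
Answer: 1674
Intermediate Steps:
E = -9 (E = (3 + 4*(0/5)) - 12 = (3 + 4*(0*(⅕))) - 12 = (3 + 4*0) - 12 = (3 + 0) - 12 = 3 - 12 = -9)
(-1246 + C(E)) + (1345 - 1*(-1584)) = (-1246 - 9) + (1345 - 1*(-1584)) = -1255 + (1345 + 1584) = -1255 + 2929 = 1674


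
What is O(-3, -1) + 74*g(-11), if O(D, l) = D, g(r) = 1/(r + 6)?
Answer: -89/5 ≈ -17.800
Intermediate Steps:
g(r) = 1/(6 + r)
O(-3, -1) + 74*g(-11) = -3 + 74/(6 - 11) = -3 + 74/(-5) = -3 + 74*(-⅕) = -3 - 74/5 = -89/5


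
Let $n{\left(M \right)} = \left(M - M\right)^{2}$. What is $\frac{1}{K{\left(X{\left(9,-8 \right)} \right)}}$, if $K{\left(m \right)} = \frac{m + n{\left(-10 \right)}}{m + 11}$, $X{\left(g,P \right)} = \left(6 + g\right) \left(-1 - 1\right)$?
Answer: $\frac{19}{30} \approx 0.63333$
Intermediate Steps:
$X{\left(g,P \right)} = -12 - 2 g$ ($X{\left(g,P \right)} = \left(6 + g\right) \left(-2\right) = -12 - 2 g$)
$n{\left(M \right)} = 0$ ($n{\left(M \right)} = 0^{2} = 0$)
$K{\left(m \right)} = \frac{m}{11 + m}$ ($K{\left(m \right)} = \frac{m + 0}{m + 11} = \frac{m}{11 + m}$)
$\frac{1}{K{\left(X{\left(9,-8 \right)} \right)}} = \frac{1}{\left(-12 - 18\right) \frac{1}{11 - 30}} = \frac{1}{\left(-30\right) \frac{1}{11 - 30}} = \frac{1}{\left(-30\right) \frac{1}{-19}} = \frac{1}{\left(-30\right) \left(- \frac{1}{19}\right)} = \frac{1}{\frac{30}{19}} = \frac{19}{30}$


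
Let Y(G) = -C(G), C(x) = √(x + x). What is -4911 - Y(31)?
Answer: -4911 + √62 ≈ -4903.1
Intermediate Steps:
C(x) = √2*√x (C(x) = √(2*x) = √2*√x)
Y(G) = -√2*√G
-4911 - Y(31) = -4911 - (-1)*√2*√31 = -4911 - (-1)*√62 = -4911 + √62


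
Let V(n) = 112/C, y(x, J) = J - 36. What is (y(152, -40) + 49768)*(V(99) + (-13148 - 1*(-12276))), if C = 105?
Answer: -216392096/5 ≈ -4.3278e+7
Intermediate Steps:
y(x, J) = -36 + J
V(n) = 16/15 (V(n) = 112/105 = 112*(1/105) = 16/15)
(y(152, -40) + 49768)*(V(99) + (-13148 - 1*(-12276))) = ((-36 - 40) + 49768)*(16/15 + (-13148 - 1*(-12276))) = (-76 + 49768)*(16/15 + (-13148 + 12276)) = 49692*(16/15 - 872) = 49692*(-13064/15) = -216392096/5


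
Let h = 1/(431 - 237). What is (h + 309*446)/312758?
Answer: 26735917/60675052 ≈ 0.44064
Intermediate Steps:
h = 1/194 ≈ 0.0051546
(h + 309*446)/312758 = (1/194 + 309*446)/312758 = (1/194 + 137814)*(1/312758) = (26735917/194)*(1/312758) = 26735917/60675052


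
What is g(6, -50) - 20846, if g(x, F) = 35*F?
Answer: -22596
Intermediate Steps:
g(6, -50) - 20846 = 35*(-50) - 20846 = -1750 - 20846 = -22596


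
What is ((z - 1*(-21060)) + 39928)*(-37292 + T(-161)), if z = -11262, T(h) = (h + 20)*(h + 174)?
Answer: -1945529750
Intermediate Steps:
T(h) = (20 + h)*(174 + h)
((z - 1*(-21060)) + 39928)*(-37292 + T(-161)) = ((-11262 - 1*(-21060)) + 39928)*(-37292 + (3480 + (-161)² + 194*(-161))) = ((-11262 + 21060) + 39928)*(-37292 + (3480 + 25921 - 31234)) = (9798 + 39928)*(-37292 - 1833) = 49726*(-39125) = -1945529750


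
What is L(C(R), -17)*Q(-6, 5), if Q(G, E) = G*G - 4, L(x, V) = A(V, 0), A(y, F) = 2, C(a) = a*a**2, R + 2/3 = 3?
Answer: 64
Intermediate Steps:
R = 7/3 (R = -2/3 + 3 = 7/3 ≈ 2.3333)
C(a) = a**3
L(x, V) = 2
Q(G, E) = -4 + G**2 (Q(G, E) = G**2 - 4 = -4 + G**2)
L(C(R), -17)*Q(-6, 5) = 2*(-4 + (-6)**2) = 2*(-4 + 36) = 2*32 = 64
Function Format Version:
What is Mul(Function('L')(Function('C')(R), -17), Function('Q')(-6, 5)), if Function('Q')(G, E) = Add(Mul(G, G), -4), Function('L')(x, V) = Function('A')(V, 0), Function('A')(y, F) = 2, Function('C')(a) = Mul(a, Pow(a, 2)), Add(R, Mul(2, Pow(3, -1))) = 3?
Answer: 64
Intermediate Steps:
R = Rational(7, 3) (R = Add(Rational(-2, 3), 3) = Rational(7, 3) ≈ 2.3333)
Function('C')(a) = Pow(a, 3)
Function('L')(x, V) = 2
Function('Q')(G, E) = Add(-4, Pow(G, 2)) (Function('Q')(G, E) = Add(Pow(G, 2), -4) = Add(-4, Pow(G, 2)))
Mul(Function('L')(Function('C')(R), -17), Function('Q')(-6, 5)) = Mul(2, Add(-4, Pow(-6, 2))) = Mul(2, Add(-4, 36)) = Mul(2, 32) = 64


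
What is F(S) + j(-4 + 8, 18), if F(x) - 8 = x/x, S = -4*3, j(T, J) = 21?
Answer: 30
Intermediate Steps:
S = -12
F(x) = 9 (F(x) = 8 + x/x = 8 + 1 = 9)
F(S) + j(-4 + 8, 18) = 9 + 21 = 30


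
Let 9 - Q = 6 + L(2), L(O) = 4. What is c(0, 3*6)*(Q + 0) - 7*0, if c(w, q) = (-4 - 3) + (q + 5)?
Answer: -16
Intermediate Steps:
c(w, q) = -2 + q (c(w, q) = -7 + (5 + q) = -2 + q)
Q = -1 (Q = 9 - (6 + 4) = 9 - 1*10 = 9 - 10 = -1)
c(0, 3*6)*(Q + 0) - 7*0 = (-2 + 3*6)*(-1 + 0) - 7*0 = (-2 + 18)*(-1) + 0 = 16*(-1) + 0 = -16 + 0 = -16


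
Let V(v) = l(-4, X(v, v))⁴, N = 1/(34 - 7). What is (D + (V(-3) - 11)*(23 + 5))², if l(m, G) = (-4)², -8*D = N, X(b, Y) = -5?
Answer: 157049884750449601/46656 ≈ 3.3661e+12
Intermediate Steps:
N = 1/27 ≈ 0.037037
D = -1/216 (D = -⅛*1/27 = -1/216 ≈ -0.0046296)
l(m, G) = 16
V(v) = 65536 (V(v) = 16⁴ = 65536)
(D + (V(-3) - 11)*(23 + 5))² = (-1/216 + (65536 - 11)*(23 + 5))² = (-1/216 + 65525*28)² = (-1/216 + 1834700)² = (396295199/216)² = 157049884750449601/46656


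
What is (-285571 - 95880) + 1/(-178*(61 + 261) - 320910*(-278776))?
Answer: -40220319843706575/105440331376 ≈ -3.8145e+5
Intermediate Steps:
(-285571 - 95880) + 1/(-178*(61 + 261) - 320910*(-278776)) = -381451 - 1/278776/(-178*322 - 320910) = -381451 - 1/278776/(-57316 - 320910) = -381451 - 1/278776/(-378226) = -381451 - 1/378226*(-1/278776) = -381451 + 1/105440331376 = -40220319843706575/105440331376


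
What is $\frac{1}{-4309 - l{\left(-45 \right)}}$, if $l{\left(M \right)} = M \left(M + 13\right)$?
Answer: $- \frac{1}{5749} \approx -0.00017394$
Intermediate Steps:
$l{\left(M \right)} = M \left(13 + M\right)$
$\frac{1}{-4309 - l{\left(-45 \right)}} = \frac{1}{-4309 - - 45 \left(13 - 45\right)} = \frac{1}{-4309 - \left(-45\right) \left(-32\right)} = \frac{1}{-4309 - 1440} = \frac{1}{-5749} = - \frac{1}{5749}$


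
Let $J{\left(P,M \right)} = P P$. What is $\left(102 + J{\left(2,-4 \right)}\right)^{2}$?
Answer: $11236$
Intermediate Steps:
$J{\left(P,M \right)} = P^{2}$
$\left(102 + J{\left(2,-4 \right)}\right)^{2} = \left(102 + 2^{2}\right)^{2} = \left(102 + 4\right)^{2} = 106^{2} = 11236$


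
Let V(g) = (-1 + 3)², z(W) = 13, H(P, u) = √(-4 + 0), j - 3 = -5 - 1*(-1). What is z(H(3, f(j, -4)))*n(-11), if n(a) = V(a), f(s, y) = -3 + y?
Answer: 52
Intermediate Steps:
j = -1 (j = 3 + (-5 - 1*(-1)) = 3 + (-5 + 1) = 3 - 4 = -1)
H(P, u) = 2*I (H(P, u) = √(-4) = 2*I)
V(g) = 4 (V(g) = 2² = 4)
n(a) = 4
z(H(3, f(j, -4)))*n(-11) = 13*4 = 52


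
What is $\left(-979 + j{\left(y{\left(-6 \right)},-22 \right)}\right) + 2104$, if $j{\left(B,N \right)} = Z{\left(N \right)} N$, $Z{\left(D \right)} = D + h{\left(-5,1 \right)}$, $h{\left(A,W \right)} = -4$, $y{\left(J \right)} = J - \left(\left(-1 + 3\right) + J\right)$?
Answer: $1697$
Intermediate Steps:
$y{\left(J \right)} = -2$ ($y{\left(J \right)} = J - \left(2 + J\right) = -2$)
$Z{\left(D \right)} = -4 + D$ ($Z{\left(D \right)} = D - 4 = -4 + D$)
$j{\left(B,N \right)} = N \left(-4 + N\right)$ ($j{\left(B,N \right)} = \left(-4 + N\right) N = N \left(-4 + N\right)$)
$\left(-979 + j{\left(y{\left(-6 \right)},-22 \right)}\right) + 2104 = \left(-979 - 22 \left(-4 - 22\right)\right) + 2104 = \left(-979 - -572\right) + 2104 = \left(-979 + 572\right) + 2104 = -407 + 2104 = 1697$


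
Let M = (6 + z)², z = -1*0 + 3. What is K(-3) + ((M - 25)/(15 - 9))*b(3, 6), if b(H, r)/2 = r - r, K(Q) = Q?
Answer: -3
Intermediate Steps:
z = 3 (z = 0 + 3 = 3)
b(H, r) = 0 (b(H, r) = 2*(r - r) = 2*0 = 0)
M = 81 (M = (6 + 3)² = 9² = 81)
K(-3) + ((M - 25)/(15 - 9))*b(3, 6) = -3 + ((81 - 25)/(15 - 9))*0 = -3 + (56/6)*0 = -3 + (56*(⅙))*0 = -3 + (28/3)*0 = -3 + 0 = -3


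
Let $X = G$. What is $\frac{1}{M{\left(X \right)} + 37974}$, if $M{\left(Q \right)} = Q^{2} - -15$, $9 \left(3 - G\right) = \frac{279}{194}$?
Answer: $\frac{37636}{1430057605} \approx 2.6318 \cdot 10^{-5}$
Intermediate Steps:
$G = \frac{551}{194}$ ($G = 3 - \frac{279 \cdot \frac{1}{194}}{9} = 3 - \frac{31}{194} = \frac{551}{194} \approx 2.8402$)
$X = \frac{551}{194} \approx 2.8402$
$M{\left(Q \right)} = 15 + Q^{2}$ ($M{\left(Q \right)} = Q^{2} + 15 = 15 + Q^{2}$)
$\frac{1}{M{\left(X \right)} + 37974} = \frac{1}{\left(15 + \left(\frac{551}{194}\right)^{2}\right) + 37974} = \frac{1}{\left(15 + \frac{303601}{37636}\right) + 37974} = \frac{1}{\frac{868141}{37636} + 37974} = \frac{1}{\frac{1430057605}{37636}} = \frac{37636}{1430057605}$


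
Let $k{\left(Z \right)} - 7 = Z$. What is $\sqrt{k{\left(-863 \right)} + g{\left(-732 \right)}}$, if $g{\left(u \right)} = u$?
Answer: $2 i \sqrt{397} \approx 39.85 i$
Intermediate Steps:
$k{\left(Z \right)} = 7 + Z$
$\sqrt{k{\left(-863 \right)} + g{\left(-732 \right)}} = \sqrt{\left(7 - 863\right) - 732} = \sqrt{-856 - 732} = \sqrt{-1588} = 2 i \sqrt{397}$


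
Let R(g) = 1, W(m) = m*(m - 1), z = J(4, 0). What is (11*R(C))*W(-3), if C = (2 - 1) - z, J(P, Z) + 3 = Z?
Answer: 132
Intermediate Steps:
J(P, Z) = -3 + Z
z = -3 (z = -3 + 0 = -3)
W(m) = m*(-1 + m)
C = 4 (C = (2 - 1) - 1*(-3) = 1 + 3 = 4)
(11*R(C))*W(-3) = (11*1)*(-3*(-1 - 3)) = 11*(-3*(-4)) = 11*12 = 132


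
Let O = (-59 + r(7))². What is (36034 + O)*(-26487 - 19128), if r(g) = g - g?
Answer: -1802476725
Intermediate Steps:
r(g) = 0
O = 3481 (O = (-59 + 0)² = (-59)² = 3481)
(36034 + O)*(-26487 - 19128) = (36034 + 3481)*(-26487 - 19128) = 39515*(-45615) = -1802476725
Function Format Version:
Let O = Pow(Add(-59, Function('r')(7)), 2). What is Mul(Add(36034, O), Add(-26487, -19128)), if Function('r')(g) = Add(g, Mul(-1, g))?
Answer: -1802476725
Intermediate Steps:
Function('r')(g) = 0
O = 3481 (O = Pow(Add(-59, 0), 2) = Pow(-59, 2) = 3481)
Mul(Add(36034, O), Add(-26487, -19128)) = Mul(Add(36034, 3481), Add(-26487, -19128)) = Mul(39515, -45615) = -1802476725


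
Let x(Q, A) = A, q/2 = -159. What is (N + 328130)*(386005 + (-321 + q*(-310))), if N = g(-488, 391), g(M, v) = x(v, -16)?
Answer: 158893798096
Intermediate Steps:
q = -318 (q = 2*(-159) = -318)
g(M, v) = -16
N = -16
(N + 328130)*(386005 + (-321 + q*(-310))) = (-16 + 328130)*(386005 + (-321 - 318*(-310))) = 328114*(386005 + (-321 + 98580)) = 328114*(386005 + 98259) = 328114*484264 = 158893798096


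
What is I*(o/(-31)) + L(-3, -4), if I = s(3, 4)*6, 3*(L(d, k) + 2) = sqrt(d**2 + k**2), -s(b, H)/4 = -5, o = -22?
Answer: 7889/93 ≈ 84.828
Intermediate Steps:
s(b, H) = 20 (s(b, H) = -4*(-5) = 20)
L(d, k) = -2 + sqrt(d**2 + k**2)/3
I = 120 (I = 20*6 = 120)
I*(o/(-31)) + L(-3, -4) = 120*(-22/(-31)) + (-2 + sqrt((-3)**2 + (-4)**2)/3) = 120*(-22*(-1/31)) + (-2 + sqrt(9 + 16)/3) = 120*(22/31) + (-2 + sqrt(25)/3) = 2640/31 + (-2 + (1/3)*5) = 2640/31 + (-2 + 5/3) = 2640/31 - 1/3 = 7889/93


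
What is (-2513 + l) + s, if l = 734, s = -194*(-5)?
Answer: -809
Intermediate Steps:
s = 970
(-2513 + l) + s = (-2513 + 734) + 970 = -1779 + 970 = -809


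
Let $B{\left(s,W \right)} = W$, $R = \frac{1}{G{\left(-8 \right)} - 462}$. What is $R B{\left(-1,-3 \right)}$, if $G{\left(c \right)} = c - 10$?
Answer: $\frac{1}{160} \approx 0.00625$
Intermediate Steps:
$G{\left(c \right)} = -10 + c$ ($G{\left(c \right)} = c - 10 = -10 + c$)
$R = - \frac{1}{480}$ ($R = \frac{1}{\left(-10 - 8\right) - 462} = \frac{1}{-18 - 462} = \frac{1}{-480} = - \frac{1}{480} \approx -0.0020833$)
$R B{\left(-1,-3 \right)} = \left(- \frac{1}{480}\right) \left(-3\right) = \frac{1}{160}$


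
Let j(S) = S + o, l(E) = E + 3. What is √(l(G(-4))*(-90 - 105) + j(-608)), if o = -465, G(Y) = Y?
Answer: I*√878 ≈ 29.631*I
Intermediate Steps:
l(E) = 3 + E
j(S) = -465 + S (j(S) = S - 465 = -465 + S)
√(l(G(-4))*(-90 - 105) + j(-608)) = √((3 - 4)*(-90 - 105) + (-465 - 608)) = √(-1*(-195) - 1073) = √(195 - 1073) = √(-878) = I*√878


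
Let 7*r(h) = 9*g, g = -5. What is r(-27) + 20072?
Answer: 140459/7 ≈ 20066.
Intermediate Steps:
r(h) = -45/7 (r(h) = (9*(-5))/7 = (⅐)*(-45) = -45/7)
r(-27) + 20072 = -45/7 + 20072 = 140459/7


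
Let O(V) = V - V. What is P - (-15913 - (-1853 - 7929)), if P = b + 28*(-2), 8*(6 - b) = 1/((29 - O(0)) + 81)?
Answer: 5351279/880 ≈ 6081.0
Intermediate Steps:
O(V) = 0
b = 5279/880 (b = 6 - 1/(8*((29 - 1*0) + 81)) = 6 - 1/(8*((29 + 0) + 81)) = 6 - 1/(8*(29 + 81)) = 6 - ⅛/110 = 6 - ⅛*1/110 = 6 - 1/880 = 5279/880 ≈ 5.9989)
P = -44001/880 (P = 5279/880 + 28*(-2) = 5279/880 - 56 = -44001/880 ≈ -50.001)
P - (-15913 - (-1853 - 7929)) = -44001/880 - (-15913 - (-1853 - 7929)) = -44001/880 - (-15913 - 1*(-9782)) = -44001/880 - (-15913 + 9782) = -44001/880 - 1*(-6131) = -44001/880 + 6131 = 5351279/880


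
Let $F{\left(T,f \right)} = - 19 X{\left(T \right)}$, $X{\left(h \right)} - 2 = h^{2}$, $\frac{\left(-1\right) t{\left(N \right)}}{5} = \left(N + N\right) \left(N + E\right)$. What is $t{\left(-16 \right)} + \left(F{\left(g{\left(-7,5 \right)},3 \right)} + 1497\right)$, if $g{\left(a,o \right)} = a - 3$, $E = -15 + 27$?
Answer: $-1081$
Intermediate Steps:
$E = 12$
$g{\left(a,o \right)} = -3 + a$ ($g{\left(a,o \right)} = a - 3 = -3 + a$)
$t{\left(N \right)} = - 10 N \left(12 + N\right)$ ($t{\left(N \right)} = - 5 \left(N + N\right) \left(N + 12\right) = - 5 \cdot 2 N \left(12 + N\right) = - 10 N \left(12 + N\right)$)
$X{\left(h \right)} = 2 + h^{2}$
$F{\left(T,f \right)} = -38 - 19 T^{2}$ ($F{\left(T,f \right)} = - 19 \left(2 + T^{2}\right) = -38 - 19 T^{2}$)
$t{\left(-16 \right)} + \left(F{\left(g{\left(-7,5 \right)},3 \right)} + 1497\right) = \left(-10\right) \left(-16\right) \left(12 - 16\right) + \left(\left(-38 - 19 \left(-3 - 7\right)^{2}\right) + 1497\right) = \left(-10\right) \left(-16\right) \left(-4\right) + \left(\left(-38 - 19 \left(-10\right)^{2}\right) + 1497\right) = -640 + \left(\left(-38 - 1900\right) + 1497\right) = -640 + \left(-1938 + 1497\right) = -640 - 441 = -1081$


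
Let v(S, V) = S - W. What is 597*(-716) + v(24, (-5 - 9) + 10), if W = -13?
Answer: -427415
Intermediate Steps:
v(S, V) = 13 + S (v(S, V) = S - 1*(-13) = S + 13 = 13 + S)
597*(-716) + v(24, (-5 - 9) + 10) = 597*(-716) + (13 + 24) = -427452 + 37 = -427415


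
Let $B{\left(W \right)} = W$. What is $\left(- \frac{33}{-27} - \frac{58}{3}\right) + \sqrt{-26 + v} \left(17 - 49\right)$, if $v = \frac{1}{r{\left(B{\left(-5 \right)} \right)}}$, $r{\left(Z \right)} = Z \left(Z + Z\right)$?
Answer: $- \frac{163}{9} - \frac{16 i \sqrt{2598}}{5} \approx -18.111 - 163.11 i$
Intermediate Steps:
$r{\left(Z \right)} = 2 Z^{2}$ ($r{\left(Z \right)} = Z 2 Z = 2 Z^{2}$)
$v = \frac{1}{50}$ ($v = \frac{1}{2 \left(-5\right)^{2}} = \frac{1}{2 \cdot 25} = \frac{1}{50} \approx 0.02$)
$\left(- \frac{33}{-27} - \frac{58}{3}\right) + \sqrt{-26 + v} \left(17 - 49\right) = \left(- \frac{33}{-27} - \frac{58}{3}\right) + \sqrt{-26 + \frac{1}{50}} \left(17 - 49\right) = \left(\left(-33\right) \left(- \frac{1}{27}\right) - \frac{58}{3}\right) + \sqrt{- \frac{1299}{50}} \left(17 - 49\right) = \left(\frac{11}{9} - \frac{58}{3}\right) + \frac{i \sqrt{2598}}{10} \left(-32\right) = - \frac{163}{9} - \frac{16 i \sqrt{2598}}{5}$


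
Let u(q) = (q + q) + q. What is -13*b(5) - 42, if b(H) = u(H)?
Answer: -237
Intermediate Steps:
u(q) = 3*q (u(q) = 2*q + q = 3*q)
b(H) = 3*H
-13*b(5) - 42 = -39*5 - 42 = -13*15 - 42 = -195 - 42 = -237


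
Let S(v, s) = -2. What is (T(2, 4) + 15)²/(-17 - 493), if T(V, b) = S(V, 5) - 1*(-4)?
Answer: -17/30 ≈ -0.56667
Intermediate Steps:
T(V, b) = 2 (T(V, b) = -2 - 1*(-4) = -2 + 4 = 2)
(T(2, 4) + 15)²/(-17 - 493) = (2 + 15)²/(-17 - 493) = 17²/(-510) = 289*(-1/510) = -17/30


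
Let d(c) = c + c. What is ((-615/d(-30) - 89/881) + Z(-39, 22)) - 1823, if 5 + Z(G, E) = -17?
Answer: -6466015/3524 ≈ -1834.9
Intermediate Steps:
Z(G, E) = -22 (Z(G, E) = -5 - 17 = -22)
d(c) = 2*c
((-615/d(-30) - 89/881) + Z(-39, 22)) - 1823 = ((-615/(2*(-30)) - 89/881) - 22) - 1823 = ((-615/(-60) - 89*1/881) - 22) - 1823 = ((-615*(-1/60) - 89/881) - 22) - 1823 = ((41/4 - 89/881) - 22) - 1823 = (35765/3524 - 22) - 1823 = -41763/3524 - 1823 = -6466015/3524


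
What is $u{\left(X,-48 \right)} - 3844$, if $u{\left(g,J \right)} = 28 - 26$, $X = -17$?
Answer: $-3842$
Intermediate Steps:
$u{\left(g,J \right)} = 2$ ($u{\left(g,J \right)} = 28 - 26 = 2$)
$u{\left(X,-48 \right)} - 3844 = 2 - 3844 = -3842$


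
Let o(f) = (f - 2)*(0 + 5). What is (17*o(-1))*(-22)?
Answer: 5610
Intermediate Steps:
o(f) = -10 + 5*f (o(f) = (-2 + f)*5 = -10 + 5*f)
(17*o(-1))*(-22) = (17*(-10 + 5*(-1)))*(-22) = (17*(-10 - 5))*(-22) = (17*(-15))*(-22) = -255*(-22) = 5610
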